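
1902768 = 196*9708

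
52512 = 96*547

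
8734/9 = 970 + 4/9 = 970.44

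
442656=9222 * 48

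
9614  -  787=8827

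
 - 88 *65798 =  - 5790224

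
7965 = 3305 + 4660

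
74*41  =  3034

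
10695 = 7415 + 3280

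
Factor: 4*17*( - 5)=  - 2^2 * 5^1*17^1=- 340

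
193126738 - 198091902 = -4965164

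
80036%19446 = 2252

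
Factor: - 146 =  - 2^1 * 73^1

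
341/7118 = 341/7118 = 0.05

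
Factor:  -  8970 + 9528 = 558 = 2^1 * 3^2*31^1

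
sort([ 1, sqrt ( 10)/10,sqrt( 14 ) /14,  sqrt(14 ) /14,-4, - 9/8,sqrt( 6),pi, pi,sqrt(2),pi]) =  [ - 4, - 9/8 , sqrt(14 ) /14, sqrt ( 14)/14,  sqrt( 10)/10,  1,sqrt( 2 ) , sqrt( 6), pi,pi,pi ] 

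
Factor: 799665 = 3^1*5^1*89^1*599^1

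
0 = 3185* 0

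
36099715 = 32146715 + 3953000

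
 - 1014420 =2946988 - 3961408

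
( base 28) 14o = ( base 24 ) 1e8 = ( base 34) R2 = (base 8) 1630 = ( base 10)920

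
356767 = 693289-336522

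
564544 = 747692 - 183148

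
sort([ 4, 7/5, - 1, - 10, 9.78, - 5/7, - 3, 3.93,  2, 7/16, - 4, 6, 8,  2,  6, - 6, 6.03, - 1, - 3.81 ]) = [ -10, - 6, - 4,-3.81, - 3, - 1, - 1, - 5/7, 7/16,  7/5,2,2, 3.93, 4,  6,6,6.03, 8, 9.78 ] 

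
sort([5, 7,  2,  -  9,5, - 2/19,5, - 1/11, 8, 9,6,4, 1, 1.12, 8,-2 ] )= [ - 9, -2, - 2/19, - 1/11 , 1, 1.12, 2, 4, 5,  5 , 5, 6 , 7, 8,  8,9 ]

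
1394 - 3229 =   -  1835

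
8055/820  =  9+135/164  =  9.82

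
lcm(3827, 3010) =267890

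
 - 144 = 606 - 750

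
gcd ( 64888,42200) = 8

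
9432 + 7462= 16894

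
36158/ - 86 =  -18079/43=- 420.44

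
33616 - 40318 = -6702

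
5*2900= 14500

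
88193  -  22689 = 65504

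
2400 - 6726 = - 4326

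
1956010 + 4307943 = 6263953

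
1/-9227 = - 1 + 9226/9227   =  - 0.00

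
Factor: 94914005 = 5^1*18982801^1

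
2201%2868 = 2201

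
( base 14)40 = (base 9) 62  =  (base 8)70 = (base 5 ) 211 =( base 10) 56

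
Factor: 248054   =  2^1*73^1*1699^1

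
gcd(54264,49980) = 1428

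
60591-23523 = 37068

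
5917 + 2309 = 8226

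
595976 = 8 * 74497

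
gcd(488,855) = 1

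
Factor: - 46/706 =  - 23^1*353^ ( - 1 ) = -23/353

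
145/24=6 + 1/24 = 6.04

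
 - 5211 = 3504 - 8715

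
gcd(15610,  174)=2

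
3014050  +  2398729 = 5412779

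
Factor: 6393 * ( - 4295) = - 27457935 = - 3^1 *5^1*859^1*2131^1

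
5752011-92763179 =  - 87011168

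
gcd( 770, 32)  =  2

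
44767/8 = 5595 + 7/8  =  5595.88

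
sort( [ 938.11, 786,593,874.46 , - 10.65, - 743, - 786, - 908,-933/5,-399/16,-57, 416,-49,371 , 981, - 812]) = [-908 ,-812, - 786,-743, -933/5, - 57,-49, - 399/16, - 10.65, 371 , 416, 593, 786,874.46,  938.11, 981 ] 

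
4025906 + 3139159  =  7165065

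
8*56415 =451320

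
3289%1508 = 273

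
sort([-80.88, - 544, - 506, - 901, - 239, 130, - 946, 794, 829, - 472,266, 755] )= [ - 946,-901, - 544, - 506, - 472, - 239, - 80.88, 130, 266,755, 794, 829] 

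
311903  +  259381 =571284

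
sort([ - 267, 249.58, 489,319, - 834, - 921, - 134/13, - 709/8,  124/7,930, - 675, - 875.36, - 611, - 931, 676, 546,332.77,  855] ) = [ - 931, - 921, - 875.36, - 834 ,- 675, - 611, - 267, - 709/8, - 134/13, 124/7,249.58, 319, 332.77,489,  546, 676, 855, 930] 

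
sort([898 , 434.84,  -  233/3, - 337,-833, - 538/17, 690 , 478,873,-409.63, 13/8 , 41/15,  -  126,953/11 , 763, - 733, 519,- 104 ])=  [ - 833,  -  733, - 409.63, - 337,-126 ,-104,-233/3,-538/17,13/8 , 41/15 , 953/11,434.84, 478, 519,690, 763, 873, 898 ] 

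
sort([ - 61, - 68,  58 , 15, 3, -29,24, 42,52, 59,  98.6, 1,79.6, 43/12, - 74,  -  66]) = [ -74, - 68, - 66, - 61, -29,  1, 3 , 43/12, 15,24, 42,52,58,59,79.6,98.6]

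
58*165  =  9570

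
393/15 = 131/5 = 26.20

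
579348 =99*5852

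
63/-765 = -7/85= - 0.08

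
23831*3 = 71493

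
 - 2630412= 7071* ( - 372 )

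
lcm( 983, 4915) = 4915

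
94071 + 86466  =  180537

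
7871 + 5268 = 13139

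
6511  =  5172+1339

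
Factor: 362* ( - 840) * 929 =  -2^4 * 3^1 * 5^1 * 7^1 * 181^1 * 929^1 = - 282490320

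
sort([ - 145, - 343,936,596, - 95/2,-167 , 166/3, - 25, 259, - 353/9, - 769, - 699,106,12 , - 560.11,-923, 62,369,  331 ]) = [ -923, - 769, - 699 ,- 560.11, - 343, - 167, - 145 , - 95/2, - 353/9 ,-25,  12,166/3,62, 106,259 , 331,369 , 596,  936]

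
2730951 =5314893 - 2583942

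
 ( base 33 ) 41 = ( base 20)6D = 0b10000101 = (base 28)4l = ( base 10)133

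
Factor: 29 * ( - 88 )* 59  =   - 150568=-  2^3*11^1 * 29^1*59^1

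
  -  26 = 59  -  85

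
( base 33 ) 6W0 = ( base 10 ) 7590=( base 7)31062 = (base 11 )5780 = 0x1da6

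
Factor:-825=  - 3^1 * 5^2 * 11^1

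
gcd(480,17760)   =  480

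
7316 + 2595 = 9911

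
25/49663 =25/49663= 0.00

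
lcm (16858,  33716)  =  33716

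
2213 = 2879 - 666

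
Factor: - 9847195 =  - 5^1*823^1*2393^1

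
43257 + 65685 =108942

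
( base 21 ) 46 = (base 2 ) 1011010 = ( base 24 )3I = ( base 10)90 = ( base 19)4e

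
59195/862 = 59195/862 = 68.67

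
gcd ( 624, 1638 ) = 78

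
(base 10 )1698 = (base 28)24I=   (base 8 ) 3242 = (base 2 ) 11010100010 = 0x6A2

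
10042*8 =80336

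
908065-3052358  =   - 2144293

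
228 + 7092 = 7320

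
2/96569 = 2/96569 = 0.00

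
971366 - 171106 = 800260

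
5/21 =5/21 = 0.24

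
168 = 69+99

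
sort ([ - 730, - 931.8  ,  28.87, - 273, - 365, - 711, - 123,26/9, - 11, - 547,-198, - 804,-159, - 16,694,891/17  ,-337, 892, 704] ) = [ - 931.8, - 804, - 730 , -711 ,- 547, - 365, - 337, - 273, - 198,-159, - 123, - 16, - 11,26/9, 28.87, 891/17, 694, 704,892]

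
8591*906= 7783446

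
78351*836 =65501436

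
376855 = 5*75371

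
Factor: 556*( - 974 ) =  - 541544 = -2^3  *  139^1*487^1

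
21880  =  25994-4114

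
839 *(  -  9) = -7551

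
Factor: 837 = 3^3*31^1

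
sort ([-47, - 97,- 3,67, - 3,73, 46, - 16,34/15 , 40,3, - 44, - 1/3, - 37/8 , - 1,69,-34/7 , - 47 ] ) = [-97, - 47, - 47 , - 44 ,-16, - 34/7,-37/8 ,-3 , - 3, - 1,  -  1/3,34/15,3,40,46,67,69, 73 ] 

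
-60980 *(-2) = 121960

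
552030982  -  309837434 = 242193548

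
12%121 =12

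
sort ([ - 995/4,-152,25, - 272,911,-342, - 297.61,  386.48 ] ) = [ - 342 ,-297.61,-272, -995/4,-152,25,386.48, 911]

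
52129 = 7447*7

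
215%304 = 215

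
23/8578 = 23/8578 = 0.00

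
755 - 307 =448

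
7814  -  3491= 4323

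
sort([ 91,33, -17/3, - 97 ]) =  [- 97, - 17/3,33,91]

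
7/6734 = 1/962 =0.00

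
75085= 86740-11655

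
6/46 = 3/23 = 0.13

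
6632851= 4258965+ 2373886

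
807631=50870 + 756761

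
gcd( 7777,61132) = 1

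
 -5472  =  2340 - 7812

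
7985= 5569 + 2416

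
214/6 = 35 + 2/3= 35.67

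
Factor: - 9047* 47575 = -5^2*11^1 * 83^1 * 109^1*173^1 = - 430411025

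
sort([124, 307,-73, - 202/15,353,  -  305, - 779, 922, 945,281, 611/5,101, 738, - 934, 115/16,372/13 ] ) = [ - 934, - 779,- 305,  -  73,-202/15,  115/16, 372/13,101, 611/5, 124, 281,  307, 353, 738, 922, 945] 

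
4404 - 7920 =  - 3516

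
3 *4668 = 14004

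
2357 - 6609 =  - 4252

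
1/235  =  1/235 = 0.00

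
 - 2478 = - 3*826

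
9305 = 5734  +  3571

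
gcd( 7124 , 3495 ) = 1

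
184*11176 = 2056384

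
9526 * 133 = 1266958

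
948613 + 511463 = 1460076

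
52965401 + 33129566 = 86094967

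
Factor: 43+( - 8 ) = 35 = 5^1*7^1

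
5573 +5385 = 10958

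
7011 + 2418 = 9429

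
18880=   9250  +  9630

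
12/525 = 4/175= 0.02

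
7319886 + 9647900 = 16967786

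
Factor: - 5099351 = -113^1*45127^1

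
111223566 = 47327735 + 63895831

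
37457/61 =37457/61 = 614.05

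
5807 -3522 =2285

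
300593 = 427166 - 126573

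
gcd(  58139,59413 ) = 1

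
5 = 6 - 1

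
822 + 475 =1297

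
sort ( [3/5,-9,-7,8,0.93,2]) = [ - 9, -7, 3/5, 0.93,2, 8 ]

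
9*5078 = 45702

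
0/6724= 0 = 0.00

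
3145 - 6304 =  - 3159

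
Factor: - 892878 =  - 2^1*3^1*7^2*3037^1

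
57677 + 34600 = 92277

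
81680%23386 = 11522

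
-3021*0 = 0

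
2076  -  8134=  - 6058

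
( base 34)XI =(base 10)1140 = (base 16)474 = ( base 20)2h0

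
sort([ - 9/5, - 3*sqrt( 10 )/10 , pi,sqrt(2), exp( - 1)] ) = [ - 9/5, - 3 *sqrt(10) /10 , exp( - 1),sqrt( 2),  pi] 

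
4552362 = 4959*918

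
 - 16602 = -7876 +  - 8726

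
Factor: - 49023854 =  - 2^1*11^1*401^1*5557^1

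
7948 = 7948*1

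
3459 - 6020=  - 2561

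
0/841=0 =0.00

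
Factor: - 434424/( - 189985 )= 2^3*3^1*5^( - 1) * 23^1*787^1*37997^( - 1) 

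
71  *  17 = 1207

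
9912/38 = 4956/19 = 260.84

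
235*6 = 1410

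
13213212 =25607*516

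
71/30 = 2 +11/30  =  2.37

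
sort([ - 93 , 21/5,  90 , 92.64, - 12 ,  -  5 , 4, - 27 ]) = [ - 93, - 27,  -  12 , - 5,4,21/5 , 90,  92.64]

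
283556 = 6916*41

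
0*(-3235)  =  0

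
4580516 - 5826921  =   - 1246405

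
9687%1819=592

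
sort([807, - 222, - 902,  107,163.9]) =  [  -  902, - 222,107,163.9, 807]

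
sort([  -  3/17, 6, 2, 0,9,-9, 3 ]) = [ - 9, - 3/17,0, 2 , 3, 6,9 ]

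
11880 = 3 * 3960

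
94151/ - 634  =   - 149 + 315/634 = -148.50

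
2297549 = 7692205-5394656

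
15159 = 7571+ 7588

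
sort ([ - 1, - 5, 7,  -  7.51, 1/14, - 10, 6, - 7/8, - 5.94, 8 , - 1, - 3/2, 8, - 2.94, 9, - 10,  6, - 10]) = [ - 10, - 10, - 10,-7.51 , - 5.94, - 5,  -  2.94, - 3/2, -1 , - 1, - 7/8, 1/14 , 6, 6 , 7, 8, 8, 9 ] 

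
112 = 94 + 18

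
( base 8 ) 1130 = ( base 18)1f6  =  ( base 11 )4a6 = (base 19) 1CB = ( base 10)600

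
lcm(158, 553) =1106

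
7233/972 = 2411/324 = 7.44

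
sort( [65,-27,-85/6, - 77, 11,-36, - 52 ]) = [  -  77,-52, - 36 ,-27,-85/6, 11,  65]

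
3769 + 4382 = 8151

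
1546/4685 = 1546/4685 = 0.33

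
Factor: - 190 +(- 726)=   -  916 = - 2^2*229^1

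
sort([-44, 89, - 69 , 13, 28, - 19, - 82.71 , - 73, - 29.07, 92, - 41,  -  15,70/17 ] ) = [ - 82.71 , - 73, - 69,-44,-41,-29.07, -19, - 15, 70/17, 13 , 28,89,92] 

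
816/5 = 163 + 1/5= 163.20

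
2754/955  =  2 + 844/955 = 2.88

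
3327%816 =63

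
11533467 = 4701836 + 6831631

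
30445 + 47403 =77848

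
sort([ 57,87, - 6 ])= [ - 6, 57,87]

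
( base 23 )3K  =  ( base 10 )89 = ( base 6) 225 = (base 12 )75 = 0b1011001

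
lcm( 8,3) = 24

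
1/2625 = 1/2625 = 0.00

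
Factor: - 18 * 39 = -2^1 *3^3*13^1 = - 702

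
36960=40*924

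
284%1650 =284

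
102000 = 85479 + 16521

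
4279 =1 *4279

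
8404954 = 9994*841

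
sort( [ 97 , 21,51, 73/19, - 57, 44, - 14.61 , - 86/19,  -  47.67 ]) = [-57,  -  47.67, - 14.61,-86/19, 73/19,21,44, 51,97 ]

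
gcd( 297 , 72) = 9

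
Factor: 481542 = 2^1*3^1*17^1*4721^1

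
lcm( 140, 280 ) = 280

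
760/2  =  380 = 380.00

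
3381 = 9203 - 5822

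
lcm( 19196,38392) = 38392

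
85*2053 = 174505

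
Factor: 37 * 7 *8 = 2072=2^3*7^1* 37^1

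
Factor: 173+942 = 5^1*223^1 = 1115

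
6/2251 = 6/2251 = 0.00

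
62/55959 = 62/55959  =  0.00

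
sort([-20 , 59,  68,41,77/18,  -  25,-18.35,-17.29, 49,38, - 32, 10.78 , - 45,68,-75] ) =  [ - 75,  -  45,-32, - 25,  -  20,  -  18.35, - 17.29,77/18,  10.78,  38, 41,  49,59 , 68 , 68 ] 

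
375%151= 73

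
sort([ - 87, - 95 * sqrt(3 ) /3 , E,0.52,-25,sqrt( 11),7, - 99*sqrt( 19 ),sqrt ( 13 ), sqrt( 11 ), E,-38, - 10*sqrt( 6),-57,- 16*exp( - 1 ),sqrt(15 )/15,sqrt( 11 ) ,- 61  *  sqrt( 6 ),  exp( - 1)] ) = [-99*sqrt( 19 ), - 61*sqrt( 6 ), -87,-57, - 95 *sqrt( 3)/3,-38, - 25 ,  -  10*sqrt( 6 ),- 16*exp( - 1 ),sqrt( 15 ) /15,exp( - 1 ) , 0.52,E,E,sqrt( 11 ), sqrt( 11),sqrt(11 ),sqrt(13),7]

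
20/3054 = 10/1527 =0.01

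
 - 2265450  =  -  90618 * 25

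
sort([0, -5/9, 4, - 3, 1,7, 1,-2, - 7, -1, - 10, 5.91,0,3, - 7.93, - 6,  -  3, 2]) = [  -  10, -7.93, - 7  ,-6, - 3,-3, - 2,-1, -5/9, 0,0, 1, 1, 2, 3, 4,5.91,7] 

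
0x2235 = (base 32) 8hl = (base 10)8757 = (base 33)81c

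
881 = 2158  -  1277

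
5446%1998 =1450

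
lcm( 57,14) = 798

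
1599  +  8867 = 10466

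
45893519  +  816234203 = 862127722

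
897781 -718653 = 179128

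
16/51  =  16/51 = 0.31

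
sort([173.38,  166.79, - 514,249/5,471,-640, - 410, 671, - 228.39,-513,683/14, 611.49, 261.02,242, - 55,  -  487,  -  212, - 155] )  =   [ - 640, - 514, - 513, - 487, - 410, - 228.39, - 212, - 155, - 55, 683/14, 249/5,166.79,173.38, 242, 261.02, 471,611.49,671 ]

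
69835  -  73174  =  -3339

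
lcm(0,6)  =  0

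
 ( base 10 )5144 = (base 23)9GF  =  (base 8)12030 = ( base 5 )131034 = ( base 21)BDK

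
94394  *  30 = 2831820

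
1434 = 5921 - 4487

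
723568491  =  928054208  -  204485717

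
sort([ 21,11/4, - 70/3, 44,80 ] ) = [-70/3,11/4,21, 44,80]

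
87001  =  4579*19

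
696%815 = 696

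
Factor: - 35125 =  - 5^3*281^1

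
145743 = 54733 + 91010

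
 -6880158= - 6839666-40492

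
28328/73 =28328/73 = 388.05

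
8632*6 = 51792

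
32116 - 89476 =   -  57360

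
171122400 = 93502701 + 77619699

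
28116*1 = 28116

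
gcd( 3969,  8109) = 9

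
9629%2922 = 863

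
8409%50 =9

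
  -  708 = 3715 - 4423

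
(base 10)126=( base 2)1111110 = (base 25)51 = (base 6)330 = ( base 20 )66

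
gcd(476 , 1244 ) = 4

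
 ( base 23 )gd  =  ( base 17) 157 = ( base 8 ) 575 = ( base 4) 11331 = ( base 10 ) 381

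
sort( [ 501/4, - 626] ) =[  -  626,501/4 ]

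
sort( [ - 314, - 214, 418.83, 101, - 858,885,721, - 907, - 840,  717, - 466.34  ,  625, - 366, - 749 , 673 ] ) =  [ - 907,- 858, - 840, -749, - 466.34, - 366, - 314, - 214, 101,418.83,625,673 , 717, 721,885] 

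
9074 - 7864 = 1210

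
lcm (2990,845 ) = 38870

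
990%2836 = 990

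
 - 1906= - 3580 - - 1674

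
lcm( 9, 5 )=45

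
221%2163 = 221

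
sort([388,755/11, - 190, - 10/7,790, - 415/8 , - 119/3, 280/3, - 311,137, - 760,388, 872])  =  [ - 760, - 311, - 190,-415/8 , - 119/3, - 10/7,755/11,280/3, 137 , 388, 388,  790,  872]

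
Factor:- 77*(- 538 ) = 41426 = 2^1*7^1*11^1*269^1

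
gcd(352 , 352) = 352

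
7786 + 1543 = 9329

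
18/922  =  9/461 = 0.02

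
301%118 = 65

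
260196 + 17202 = 277398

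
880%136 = 64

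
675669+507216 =1182885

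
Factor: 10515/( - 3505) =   -  3 = - 3^1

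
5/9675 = 1/1935 = 0.00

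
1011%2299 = 1011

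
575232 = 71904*8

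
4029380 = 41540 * 97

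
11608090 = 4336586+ 7271504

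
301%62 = 53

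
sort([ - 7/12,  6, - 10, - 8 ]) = [-10, - 8, - 7/12,  6 ]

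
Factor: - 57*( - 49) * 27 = 3^4*7^2*19^1=   75411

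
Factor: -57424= - 2^4 * 37^1*97^1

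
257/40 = 257/40 = 6.42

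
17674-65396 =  - 47722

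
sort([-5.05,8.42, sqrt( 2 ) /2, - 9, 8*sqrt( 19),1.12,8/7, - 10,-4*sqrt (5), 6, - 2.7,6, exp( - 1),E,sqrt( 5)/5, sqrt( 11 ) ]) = [  -  10, - 9, - 4*sqrt( 5), - 5.05,- 2.7 , exp( - 1),sqrt (5)/5,sqrt( 2)/2, 1.12,8/7, E , sqrt( 11),6,  6,8.42,8*sqrt( 19) ] 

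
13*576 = 7488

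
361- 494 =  - 133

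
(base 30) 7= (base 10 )7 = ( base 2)111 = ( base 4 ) 13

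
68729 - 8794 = 59935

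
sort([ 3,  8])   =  [3, 8 ] 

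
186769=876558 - 689789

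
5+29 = 34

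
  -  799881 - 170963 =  -970844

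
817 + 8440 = 9257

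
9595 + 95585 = 105180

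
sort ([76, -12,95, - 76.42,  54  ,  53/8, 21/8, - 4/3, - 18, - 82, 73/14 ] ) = [- 82, - 76.42, - 18 ,-12, - 4/3 , 21/8,  73/14,  53/8,  54, 76, 95]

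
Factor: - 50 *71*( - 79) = 2^1*5^2*71^1*79^1 = 280450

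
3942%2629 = 1313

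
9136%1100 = 336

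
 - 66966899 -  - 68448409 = 1481510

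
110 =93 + 17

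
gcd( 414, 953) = 1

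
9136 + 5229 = 14365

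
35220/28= 8805/7=1257.86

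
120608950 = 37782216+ 82826734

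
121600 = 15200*8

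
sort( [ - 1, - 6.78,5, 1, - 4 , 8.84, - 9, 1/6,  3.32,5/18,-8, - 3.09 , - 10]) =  [ - 10,-9,-8, - 6.78 , - 4, - 3.09, - 1, 1/6,  5/18,1,  3.32, 5,8.84]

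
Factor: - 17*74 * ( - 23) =28934= 2^1 * 17^1 * 23^1*37^1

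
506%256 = 250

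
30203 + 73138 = 103341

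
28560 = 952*30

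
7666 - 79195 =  - 71529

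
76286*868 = 66216248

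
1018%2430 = 1018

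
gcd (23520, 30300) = 60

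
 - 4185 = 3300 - 7485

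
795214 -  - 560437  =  1355651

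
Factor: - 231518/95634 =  - 719/297  =  - 3^(- 3 )*11^( - 1 )*  719^1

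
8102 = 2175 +5927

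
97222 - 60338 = 36884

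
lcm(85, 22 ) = 1870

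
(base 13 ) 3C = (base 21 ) 29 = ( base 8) 63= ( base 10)51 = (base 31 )1k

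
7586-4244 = 3342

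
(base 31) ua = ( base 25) 1cf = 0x3ac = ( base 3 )1021211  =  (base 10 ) 940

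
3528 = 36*98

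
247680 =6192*40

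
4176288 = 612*6824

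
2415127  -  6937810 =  - 4522683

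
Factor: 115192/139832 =11^1*17^1*227^( - 1 ) = 187/227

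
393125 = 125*3145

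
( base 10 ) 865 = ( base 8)1541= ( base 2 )1101100001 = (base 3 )1012001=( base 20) 235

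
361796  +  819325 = 1181121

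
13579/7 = 13579/7 =1939.86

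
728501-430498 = 298003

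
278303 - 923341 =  - 645038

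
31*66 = 2046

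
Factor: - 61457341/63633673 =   -  11^1 * 37^( - 1 ) * 47^1*118873^1*1719829^(-1) 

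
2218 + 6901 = 9119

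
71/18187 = 71/18187 = 0.00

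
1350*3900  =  5265000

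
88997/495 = 179  +  392/495 = 179.79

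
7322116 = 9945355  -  2623239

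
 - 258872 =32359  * ( - 8)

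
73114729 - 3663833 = 69450896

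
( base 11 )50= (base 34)1l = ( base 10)55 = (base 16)37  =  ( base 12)47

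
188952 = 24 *7873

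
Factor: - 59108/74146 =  -2^1*7^1*131^( - 1 )*283^( - 1)*2111^1 = -29554/37073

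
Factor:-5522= - 2^1*11^1*251^1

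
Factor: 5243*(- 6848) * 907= - 2^6 * 7^2*107^2*907^1 = - 32564986048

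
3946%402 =328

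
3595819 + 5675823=9271642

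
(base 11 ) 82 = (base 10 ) 90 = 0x5A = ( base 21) 46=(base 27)39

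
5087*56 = 284872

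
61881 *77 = 4764837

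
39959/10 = 39959/10 = 3995.90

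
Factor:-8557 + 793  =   - 7764 = - 2^2*3^1 * 647^1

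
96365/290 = 332 + 17/58   =  332.29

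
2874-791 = 2083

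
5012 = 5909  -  897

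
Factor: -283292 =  - 2^2 * 70823^1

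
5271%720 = 231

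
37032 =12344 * 3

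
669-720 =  - 51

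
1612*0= 0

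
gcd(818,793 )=1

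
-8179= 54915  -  63094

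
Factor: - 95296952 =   -  2^3*941^1 * 12659^1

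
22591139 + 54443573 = 77034712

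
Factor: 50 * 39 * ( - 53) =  - 103350 = - 2^1*3^1*5^2*13^1 * 53^1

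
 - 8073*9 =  - 72657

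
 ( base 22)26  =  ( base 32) 1i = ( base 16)32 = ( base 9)55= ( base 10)50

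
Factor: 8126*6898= 2^2*17^1*239^1*3449^1= 56053148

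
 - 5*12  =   - 60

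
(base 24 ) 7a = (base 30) 5s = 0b10110010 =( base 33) 5D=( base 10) 178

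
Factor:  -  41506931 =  - 1399^1*29669^1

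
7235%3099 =1037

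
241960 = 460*526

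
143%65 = 13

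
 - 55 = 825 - 880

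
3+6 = 9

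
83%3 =2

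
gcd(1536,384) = 384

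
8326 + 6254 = 14580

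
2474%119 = 94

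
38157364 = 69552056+-31394692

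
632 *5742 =3628944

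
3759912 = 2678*1404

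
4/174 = 2/87 = 0.02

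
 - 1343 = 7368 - 8711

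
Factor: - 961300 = -2^2*5^2*9613^1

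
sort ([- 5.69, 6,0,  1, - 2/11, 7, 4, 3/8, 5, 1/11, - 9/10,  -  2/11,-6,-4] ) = [ - 6,-5.69, - 4 , - 9/10, - 2/11, - 2/11, 0, 1/11, 3/8,1,  4,5, 6, 7 ]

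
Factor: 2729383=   2729383^1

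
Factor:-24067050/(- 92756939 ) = 2^1 * 3^1 * 5^2* 7^1*11^( - 1)*73^(  -  1 )*22921^1 * 115513^( - 1 ) 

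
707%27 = 5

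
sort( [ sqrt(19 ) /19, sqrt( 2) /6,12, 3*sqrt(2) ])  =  [ sqrt( 19 ) /19,  sqrt( 2) /6,  3*  sqrt( 2), 12]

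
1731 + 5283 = 7014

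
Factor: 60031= 173^1*347^1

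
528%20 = 8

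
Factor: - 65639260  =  -2^2*5^1*47^1*69829^1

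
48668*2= 97336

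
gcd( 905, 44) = 1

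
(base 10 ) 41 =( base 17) 27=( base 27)1E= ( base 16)29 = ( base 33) 18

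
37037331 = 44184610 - 7147279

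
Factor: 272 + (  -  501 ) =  - 229 =-229^1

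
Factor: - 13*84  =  - 1092=- 2^2*3^1* 7^1 * 13^1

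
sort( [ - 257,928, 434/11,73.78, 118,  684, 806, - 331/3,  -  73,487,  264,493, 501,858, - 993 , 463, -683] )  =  [ - 993,  -  683,  -  257, - 331/3, - 73,434/11 , 73.78, 118,264, 463,  487, 493, 501 , 684 , 806,858, 928] 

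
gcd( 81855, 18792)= 9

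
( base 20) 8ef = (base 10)3495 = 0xda7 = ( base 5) 102440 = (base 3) 11210110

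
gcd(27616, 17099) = 1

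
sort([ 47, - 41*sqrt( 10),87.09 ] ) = [ - 41 * sqrt( 10),47, 87.09]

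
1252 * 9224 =11548448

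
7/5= 1 +2/5 = 1.40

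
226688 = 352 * 644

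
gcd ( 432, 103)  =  1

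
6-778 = - 772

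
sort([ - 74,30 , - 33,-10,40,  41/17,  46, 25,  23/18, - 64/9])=[ - 74,-33,- 10,-64/9, 23/18,41/17,25, 30,40,46]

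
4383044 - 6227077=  - 1844033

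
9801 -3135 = 6666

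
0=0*69571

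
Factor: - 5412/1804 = -3^1 = - 3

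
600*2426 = 1455600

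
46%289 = 46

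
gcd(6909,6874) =7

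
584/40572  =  146/10143 =0.01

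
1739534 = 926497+813037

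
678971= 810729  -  131758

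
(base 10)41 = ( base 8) 51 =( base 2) 101001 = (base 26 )1f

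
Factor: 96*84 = 2^7*3^2*7^1 = 8064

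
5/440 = 1/88 = 0.01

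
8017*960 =7696320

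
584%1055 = 584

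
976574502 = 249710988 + 726863514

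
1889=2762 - 873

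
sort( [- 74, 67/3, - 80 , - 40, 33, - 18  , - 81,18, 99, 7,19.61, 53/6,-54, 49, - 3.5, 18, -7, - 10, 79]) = [ - 81, - 80, - 74,-54, - 40, - 18, - 10, - 7, - 3.5 , 7, 53/6, 18,18, 19.61, 67/3 , 33, 49, 79,  99]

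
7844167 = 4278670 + 3565497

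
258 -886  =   - 628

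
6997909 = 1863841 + 5134068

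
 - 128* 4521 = - 578688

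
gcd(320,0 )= 320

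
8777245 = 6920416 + 1856829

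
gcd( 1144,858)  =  286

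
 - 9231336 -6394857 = -15626193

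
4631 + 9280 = 13911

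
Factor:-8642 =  - 2^1*29^1*149^1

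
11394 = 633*18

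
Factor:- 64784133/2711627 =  - 3^2*191^ ( - 1)*14197^ (-1 )*7198237^1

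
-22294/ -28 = 11147/14 = 796.21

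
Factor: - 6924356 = -2^2 * 677^1*2557^1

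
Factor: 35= 5^1*7^1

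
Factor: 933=3^1* 311^1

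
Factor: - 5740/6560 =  - 2^( - 3 )*7^1= - 7/8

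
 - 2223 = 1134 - 3357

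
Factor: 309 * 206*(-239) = -2^1*3^1*103^2*239^1 = - 15213306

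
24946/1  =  24946  =  24946.00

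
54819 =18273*3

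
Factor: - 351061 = -351061^1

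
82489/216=381+193/216 = 381.89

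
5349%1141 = 785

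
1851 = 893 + 958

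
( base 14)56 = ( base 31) 2e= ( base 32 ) 2C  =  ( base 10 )76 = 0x4C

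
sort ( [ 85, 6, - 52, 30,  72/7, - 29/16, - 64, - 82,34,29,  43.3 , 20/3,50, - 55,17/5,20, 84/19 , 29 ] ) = [ - 82 , - 64, - 55, - 52, - 29/16 , 17/5, 84/19,6,20/3 , 72/7, 20,29,29,30,34, 43.3,50,85]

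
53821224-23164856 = 30656368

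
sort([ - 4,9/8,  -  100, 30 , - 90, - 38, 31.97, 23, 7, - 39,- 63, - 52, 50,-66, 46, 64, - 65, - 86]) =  [ - 100, - 90, - 86, - 66 , - 65, - 63, - 52,-39, - 38, - 4,9/8,7,23 , 30, 31.97 , 46, 50, 64]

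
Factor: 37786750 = 2^1  *  5^3*17^2 * 523^1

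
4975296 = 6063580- 1088284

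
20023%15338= 4685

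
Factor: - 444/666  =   - 2^1*3^( - 1) = - 2/3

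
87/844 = 87/844 = 0.10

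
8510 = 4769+3741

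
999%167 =164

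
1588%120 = 28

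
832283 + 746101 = 1578384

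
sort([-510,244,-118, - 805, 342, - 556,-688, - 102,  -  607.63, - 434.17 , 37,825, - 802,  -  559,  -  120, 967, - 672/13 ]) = [ - 805, - 802, - 688,  -  607.63, - 559, - 556, - 510, - 434.17, - 120, - 118, - 102, - 672/13,37,244,342,825, 967 ]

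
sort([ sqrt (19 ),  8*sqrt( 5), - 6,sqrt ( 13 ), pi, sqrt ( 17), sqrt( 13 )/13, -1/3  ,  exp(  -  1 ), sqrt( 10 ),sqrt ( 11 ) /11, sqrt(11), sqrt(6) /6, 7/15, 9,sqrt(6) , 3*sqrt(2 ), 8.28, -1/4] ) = [ - 6, - 1/3, - 1/4, sqrt( 13)/13,sqrt( 11 )/11, exp( - 1),sqrt (6)/6,7/15, sqrt( 6), pi, sqrt( 10),sqrt( 11 ),sqrt( 13), sqrt ( 17 ), 3 *sqrt(2 ), sqrt (19),8.28, 9 , 8*sqrt(5 )]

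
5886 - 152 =5734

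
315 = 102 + 213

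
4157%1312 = 221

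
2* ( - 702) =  - 1404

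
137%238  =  137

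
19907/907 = 21  +  860/907=21.95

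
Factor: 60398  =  2^1*13^1*23^1*101^1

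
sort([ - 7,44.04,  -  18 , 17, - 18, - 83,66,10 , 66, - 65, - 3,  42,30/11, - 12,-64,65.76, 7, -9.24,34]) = [ - 83, - 65,-64, - 18, - 18, - 12,  -  9.24, - 7, - 3,30/11,7,10, 17,34,42,44.04,  65.76,66,66]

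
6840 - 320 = 6520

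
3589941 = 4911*731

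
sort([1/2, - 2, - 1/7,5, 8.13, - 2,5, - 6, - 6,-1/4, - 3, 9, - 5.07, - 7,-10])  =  [ - 10, - 7 , - 6,- 6, -5.07, - 3,  -  2  , - 2, - 1/4, - 1/7,  1/2 , 5, 5, 8.13, 9] 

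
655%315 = 25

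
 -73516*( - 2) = 147032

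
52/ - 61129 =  - 52/61129  =  - 0.00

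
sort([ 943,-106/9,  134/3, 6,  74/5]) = [ -106/9,6, 74/5,134/3, 943 ]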